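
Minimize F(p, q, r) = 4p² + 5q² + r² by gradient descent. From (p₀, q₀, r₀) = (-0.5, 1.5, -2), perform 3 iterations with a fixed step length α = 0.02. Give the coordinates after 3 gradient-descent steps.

∇F = (8p, 10q, 2r)
(p₁, q₁, r₁) = (-0.5, 1.5, -2) − 0.02·(-4, 15, -4) = (-0.42, 1.2, -1.92)
(p₂, q₂, r₂) = (-0.42, 1.2, -1.92) − 0.02·(-3.36, 12, -3.84) = (-0.3528, 0.96, -1.8432)
(p₃, q₃, r₃) = (-0.3528, 0.96, -1.8432) − 0.02·(-2.8224, 9.6, -3.6864) = (-0.296352, 0.768, -1.769472)

(-0.296352, 0.768, -1.769472)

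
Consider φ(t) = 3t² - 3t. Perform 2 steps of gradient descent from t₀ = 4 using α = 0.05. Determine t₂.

2.215

φ′(t) = 6t - 3
t₁ = 4 − 0.05·21 = 2.95
t₂ = 2.95 − 0.05·14.7 = 2.215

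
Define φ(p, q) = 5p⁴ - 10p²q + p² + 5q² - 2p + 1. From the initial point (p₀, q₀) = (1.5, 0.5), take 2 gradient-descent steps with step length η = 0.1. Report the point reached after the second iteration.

(93.92825, 14.8225)

∇φ = (20p³ - 20pq + 2p - 2, -10p² + 10q)
(p₁, q₁) = (1.5, 0.5) − 0.1·(53.5, -17.5) = (-3.85, 2.25)
(p₂, q₂) = (-3.85, 2.25) − 0.1·(-977.7825, -125.725) = (93.92825, 14.8225)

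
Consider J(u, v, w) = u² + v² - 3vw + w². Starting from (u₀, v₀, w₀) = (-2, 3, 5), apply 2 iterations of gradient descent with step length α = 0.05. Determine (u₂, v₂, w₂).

∇J = (2u, 2v - 3w, -3v + 2w)
Step 1: at (-2, 3, 5), ∇J = (-4, -9, 1) → (-2, 3, 5) − 0.05·(-4, -9, 1) = (-1.8, 3.45, 4.95)
Step 2: at (-1.8, 3.45, 4.95), ∇J = (-3.6, -7.95, -0.45) → (-1.8, 3.45, 4.95) − 0.05·(-3.6, -7.95, -0.45) = (-1.62, 3.8475, 4.9725)

(-1.62, 3.8475, 4.9725)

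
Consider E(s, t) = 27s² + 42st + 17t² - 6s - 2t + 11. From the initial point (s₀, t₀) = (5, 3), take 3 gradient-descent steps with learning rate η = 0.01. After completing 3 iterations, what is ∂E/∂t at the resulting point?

1.82592

∇E = (54s + 42t - 6, 42s + 34t - 2)
(s₁, t₁) = (5, 3) − 0.01·(390, 310) = (1.1, -0.1)
(s₂, t₂) = (1.1, -0.1) − 0.01·(49.2, 40.8) = (0.608, -0.508)
(s₃, t₃) = (0.608, -0.508) − 0.01·(5.496, 6.264) = (0.55304, -0.57064)
∂E/∂t at (0.55304, -0.57064) = 1.82592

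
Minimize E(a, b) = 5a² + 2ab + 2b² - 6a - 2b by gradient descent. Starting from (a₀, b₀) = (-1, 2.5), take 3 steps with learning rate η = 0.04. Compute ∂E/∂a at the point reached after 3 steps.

∇E = (10a + 2b - 6, 2a + 4b - 2)
Step 1: at (-1, 2.5), ∇E = (-11, 6) → (-1, 2.5) − 0.04·(-11, 6) = (-0.56, 2.26)
Step 2: at (-0.56, 2.26), ∇E = (-7.08, 5.92) → (-0.56, 2.26) − 0.04·(-7.08, 5.92) = (-0.2768, 2.0232)
Step 3: at (-0.2768, 2.0232), ∇E = (-4.7216, 5.5392) → (-0.2768, 2.0232) − 0.04·(-4.7216, 5.5392) = (-0.087936, 1.801632)
∂E/∂a at (-0.087936, 1.801632) = -3.276096

-3.276096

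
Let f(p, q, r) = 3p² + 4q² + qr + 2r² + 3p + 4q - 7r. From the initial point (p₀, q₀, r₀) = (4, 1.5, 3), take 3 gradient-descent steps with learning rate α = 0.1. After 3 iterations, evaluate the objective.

-8.7284645

∇f = (6p + 3, 8q + r + 4, q + 4r - 7)
(p₁, q₁, r₁) = (4, 1.5, 3) − 0.1·(27, 19, 6.5) = (1.3, -0.4, 2.35)
(p₂, q₂, r₂) = (1.3, -0.4, 2.35) − 0.1·(10.8, 3.15, 2) = (0.22, -0.715, 2.15)
(p₃, q₃, r₃) = (0.22, -0.715, 2.15) − 0.1·(4.32, 0.43, 0.885) = (-0.212, -0.758, 2.0615)
f(-0.212, -0.758, 2.0615) = -8.7284645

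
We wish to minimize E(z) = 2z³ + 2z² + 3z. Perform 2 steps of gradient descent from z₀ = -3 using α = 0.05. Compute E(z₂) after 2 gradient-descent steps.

E′(z) = 6z² + 4z + 3
Step 1: E′(-3) = 45; z₁ = -3 − 0.05·45 = -5.25
Step 2: E′(-5.25) = 147.375; z₂ = -5.25 − 0.05·147.375 = -12.61875
E(-12.61875) = -3738.02963818359375

-3738.02963818359375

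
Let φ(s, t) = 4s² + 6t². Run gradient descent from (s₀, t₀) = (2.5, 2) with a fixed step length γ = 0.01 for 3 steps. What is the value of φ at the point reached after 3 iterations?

26.304573116416

∇φ = (8s, 12t)
(s₁, t₁) = (2.5, 2) − 0.01·(20, 24) = (2.3, 1.76)
(s₂, t₂) = (2.3, 1.76) − 0.01·(18.4, 21.12) = (2.116, 1.5488)
(s₃, t₃) = (2.116, 1.5488) − 0.01·(16.928, 18.5856) = (1.94672, 1.362944)
φ(1.94672, 1.362944) = 26.304573116416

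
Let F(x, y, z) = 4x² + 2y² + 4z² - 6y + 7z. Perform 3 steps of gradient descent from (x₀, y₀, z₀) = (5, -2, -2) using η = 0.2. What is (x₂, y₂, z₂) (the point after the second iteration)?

(1.8, 1.36, -1.28)

∇F = (8x, 4y - 6, 8z + 7)
Step 1: at (5, -2, -2), ∇F = (40, -14, -9) → (5, -2, -2) − 0.2·(40, -14, -9) = (-3, 0.8, -0.2)
Step 2: at (-3, 0.8, -0.2), ∇F = (-24, -2.8, 5.4) → (-3, 0.8, -0.2) − 0.2·(-24, -2.8, 5.4) = (1.8, 1.36, -1.28)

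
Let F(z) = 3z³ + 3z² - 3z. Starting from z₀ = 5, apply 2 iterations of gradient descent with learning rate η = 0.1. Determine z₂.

-375.016

F′(z) = 9z² + 6z - 3
Step 1: F′(5) = 252; z₁ = 5 − 0.1·252 = -20.2
Step 2: F′(-20.2) = 3548.16; z₂ = -20.2 − 0.1·3548.16 = -375.016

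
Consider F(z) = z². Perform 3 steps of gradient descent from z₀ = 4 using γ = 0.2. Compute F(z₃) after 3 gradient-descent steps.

F′(z) = 2z
z₁ = 4 − 0.2·8 = 2.4
z₂ = 2.4 − 0.2·4.8 = 1.44
z₃ = 1.44 − 0.2·2.88 = 0.864
F(0.864) = 0.746496

0.746496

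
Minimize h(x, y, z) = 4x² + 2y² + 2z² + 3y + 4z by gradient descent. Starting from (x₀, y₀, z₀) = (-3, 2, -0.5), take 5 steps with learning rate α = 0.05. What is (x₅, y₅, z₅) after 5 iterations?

(-0.23328, 0.15112, -0.83616)

∇h = (8x, 4y + 3, 4z + 4)
(x₁, y₁, z₁) = (-3, 2, -0.5) − 0.05·(-24, 11, 2) = (-1.8, 1.45, -0.6)
(x₂, y₂, z₂) = (-1.8, 1.45, -0.6) − 0.05·(-14.4, 8.8, 1.6) = (-1.08, 1.01, -0.68)
(x₃, y₃, z₃) = (-1.08, 1.01, -0.68) − 0.05·(-8.64, 7.04, 1.28) = (-0.648, 0.658, -0.744)
(x₄, y₄, z₄) = (-0.648, 0.658, -0.744) − 0.05·(-5.184, 5.632, 1.024) = (-0.3888, 0.3764, -0.7952)
(x₅, y₅, z₅) = (-0.3888, 0.3764, -0.7952) − 0.05·(-3.1104, 4.5056, 0.8192) = (-0.23328, 0.15112, -0.83616)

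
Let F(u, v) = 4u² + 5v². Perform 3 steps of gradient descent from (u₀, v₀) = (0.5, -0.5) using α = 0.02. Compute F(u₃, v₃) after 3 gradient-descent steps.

0.678978031616

∇F = (8u, 10v)
(u₁, v₁) = (0.5, -0.5) − 0.02·(4, -5) = (0.42, -0.4)
(u₂, v₂) = (0.42, -0.4) − 0.02·(3.36, -4) = (0.3528, -0.32)
(u₃, v₃) = (0.3528, -0.32) − 0.02·(2.8224, -3.2) = (0.296352, -0.256)
F(0.296352, -0.256) = 0.678978031616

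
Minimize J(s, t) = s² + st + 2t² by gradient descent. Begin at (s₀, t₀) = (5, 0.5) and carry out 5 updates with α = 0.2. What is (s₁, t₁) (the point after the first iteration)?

(2.9, -0.9)

∇J = (2s + t, s + 4t)
(s₁, t₁) = (5, 0.5) − 0.2·(10.5, 7) = (2.9, -0.9)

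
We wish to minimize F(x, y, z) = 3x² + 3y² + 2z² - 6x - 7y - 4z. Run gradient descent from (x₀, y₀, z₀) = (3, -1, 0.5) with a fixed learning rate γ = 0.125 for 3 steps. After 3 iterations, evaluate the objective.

-9.06915283203125

∇F = (6x - 6, 6y - 7, 4z - 4)
Step 1: at (3, -1, 0.5), ∇F = (12, -13, -2) → (3, -1, 0.5) − 0.125·(12, -13, -2) = (1.5, 0.625, 0.75)
Step 2: at (1.5, 0.625, 0.75), ∇F = (3, -3.25, -1) → (1.5, 0.625, 0.75) − 0.125·(3, -3.25, -1) = (1.125, 1.03125, 0.875)
Step 3: at (1.125, 1.03125, 0.875), ∇F = (0.75, -0.8125, -0.5) → (1.125, 1.03125, 0.875) − 0.125·(0.75, -0.8125, -0.5) = (1.03125, 1.1328125, 0.9375)
F(1.03125, 1.1328125, 0.9375) = -9.06915283203125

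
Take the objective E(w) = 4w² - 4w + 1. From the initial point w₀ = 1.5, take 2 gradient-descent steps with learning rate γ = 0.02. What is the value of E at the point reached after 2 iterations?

1.99148544

E′(w) = 8w - 4
w₁ = 1.5 − 0.02·8 = 1.34
w₂ = 1.34 − 0.02·6.72 = 1.2056
E(1.2056) = 1.99148544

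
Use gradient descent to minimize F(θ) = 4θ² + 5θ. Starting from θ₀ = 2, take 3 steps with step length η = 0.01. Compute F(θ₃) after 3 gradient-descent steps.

F′(θ) = 8θ + 5
Step 1: F′(2) = 21; θ₁ = 2 − 0.01·21 = 1.79
Step 2: F′(1.79) = 19.32; θ₂ = 1.79 − 0.01·19.32 = 1.5968
Step 3: F′(1.5968) = 17.7744; θ₃ = 1.5968 − 0.01·17.7744 = 1.419056
F(1.419056) = 15.150159724544

15.150159724544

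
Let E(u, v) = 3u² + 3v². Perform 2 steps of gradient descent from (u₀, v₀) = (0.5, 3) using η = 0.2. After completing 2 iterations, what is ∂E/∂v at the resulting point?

∇E = (6u, 6v)
Step 1: at (0.5, 3), ∇E = (3, 18) → (0.5, 3) − 0.2·(3, 18) = (-0.1, -0.6)
Step 2: at (-0.1, -0.6), ∇E = (-0.6, -3.6) → (-0.1, -0.6) − 0.2·(-0.6, -3.6) = (0.02, 0.12)
∂E/∂v at (0.02, 0.12) = 0.72

0.72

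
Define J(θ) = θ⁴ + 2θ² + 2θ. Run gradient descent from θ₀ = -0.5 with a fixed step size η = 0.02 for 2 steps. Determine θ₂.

J′(θ) = 4θ³ + 4θ + 2
θ₁ = -0.5 − 0.02·(-0.5) = -0.49
θ₂ = -0.49 − 0.02·(-0.430596) = -0.48138808

-0.48138808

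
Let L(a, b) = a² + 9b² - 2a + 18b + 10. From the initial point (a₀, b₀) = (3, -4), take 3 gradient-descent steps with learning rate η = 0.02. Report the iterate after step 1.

∇L = (2a - 2, 18b + 18)
(a₁, b₁) = (3, -4) − 0.02·(4, -54) = (2.92, -2.92)

(2.92, -2.92)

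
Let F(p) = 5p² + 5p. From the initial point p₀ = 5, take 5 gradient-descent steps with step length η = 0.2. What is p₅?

-6

F′(p) = 10p + 5
p₁ = 5 − 0.2·55 = -6
p₂ = -6 − 0.2·(-55) = 5
p₃ = 5 − 0.2·55 = -6
p₄ = -6 − 0.2·(-55) = 5
p₅ = 5 − 0.2·55 = -6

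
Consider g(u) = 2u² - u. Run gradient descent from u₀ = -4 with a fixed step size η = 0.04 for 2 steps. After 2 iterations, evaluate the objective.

17.86060288

g′(u) = 4u - 1
Step 1: g′(-4) = -17; u₁ = -4 − 0.04·(-17) = -3.32
Step 2: g′(-3.32) = -14.28; u₂ = -3.32 − 0.04·(-14.28) = -2.7488
g(-2.7488) = 17.86060288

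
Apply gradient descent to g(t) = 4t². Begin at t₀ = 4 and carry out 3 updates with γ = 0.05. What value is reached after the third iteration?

0.864

g′(t) = 8t
Step 1: g′(4) = 32; t₁ = 4 − 0.05·32 = 2.4
Step 2: g′(2.4) = 19.2; t₂ = 2.4 − 0.05·19.2 = 1.44
Step 3: g′(1.44) = 11.52; t₃ = 1.44 − 0.05·11.52 = 0.864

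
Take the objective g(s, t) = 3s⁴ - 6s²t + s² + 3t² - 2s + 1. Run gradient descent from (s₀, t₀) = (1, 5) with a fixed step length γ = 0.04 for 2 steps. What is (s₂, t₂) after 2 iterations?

∇g = (12s³ - 12st + 2s - 2, -6s² + 6t)
(s₁, t₁) = (1, 5) − 0.04·(-48, 24) = (2.92, 4.04)
(s₂, t₂) = (2.92, 4.04) − 0.04·(161.043456, -26.9184) = (-3.52173824, 5.116736)

(-3.52173824, 5.116736)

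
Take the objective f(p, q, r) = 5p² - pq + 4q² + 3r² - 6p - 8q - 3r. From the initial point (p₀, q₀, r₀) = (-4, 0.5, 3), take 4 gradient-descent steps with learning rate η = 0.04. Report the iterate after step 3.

∇f = (10p - q - 6, -p + 8q - 8, 6r - 3)
(p₁, q₁, r₁) = (-4, 0.5, 3) − 0.04·(-46.5, 0, 15) = (-2.14, 0.5, 2.4)
(p₂, q₂, r₂) = (-2.14, 0.5, 2.4) − 0.04·(-27.9, -1.86, 11.4) = (-1.024, 0.5744, 1.944)
(p₃, q₃, r₃) = (-1.024, 0.5744, 1.944) − 0.04·(-16.8144, -2.3808, 8.664) = (-0.351424, 0.669632, 1.59744)

(-0.351424, 0.669632, 1.59744)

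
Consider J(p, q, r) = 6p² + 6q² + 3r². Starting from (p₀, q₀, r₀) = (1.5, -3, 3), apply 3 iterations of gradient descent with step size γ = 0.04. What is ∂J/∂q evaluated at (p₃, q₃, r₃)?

-5.061888

∇J = (12p, 12q, 6r)
Step 1: at (1.5, -3, 3), ∇J = (18, -36, 18) → (1.5, -3, 3) − 0.04·(18, -36, 18) = (0.78, -1.56, 2.28)
Step 2: at (0.78, -1.56, 2.28), ∇J = (9.36, -18.72, 13.68) → (0.78, -1.56, 2.28) − 0.04·(9.36, -18.72, 13.68) = (0.4056, -0.8112, 1.7328)
Step 3: at (0.4056, -0.8112, 1.7328), ∇J = (4.8672, -9.7344, 10.3968) → (0.4056, -0.8112, 1.7328) − 0.04·(4.8672, -9.7344, 10.3968) = (0.210912, -0.421824, 1.316928)
∂J/∂q at (0.210912, -0.421824, 1.316928) = -5.061888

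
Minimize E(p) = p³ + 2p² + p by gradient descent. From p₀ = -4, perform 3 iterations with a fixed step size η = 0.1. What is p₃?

E′(p) = 3p² + 4p + 1
Step 1: E′(-4) = 33; p₁ = -4 − 0.1·33 = -7.3
Step 2: E′(-7.3) = 131.67; p₂ = -7.3 − 0.1·131.67 = -20.467
Step 3: E′(-20.467) = 1175.826267; p₃ = -20.467 − 0.1·1175.826267 = -138.0496267

-138.0496267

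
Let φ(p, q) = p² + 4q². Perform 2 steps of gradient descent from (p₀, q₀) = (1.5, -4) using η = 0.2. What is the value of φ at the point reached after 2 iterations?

∇φ = (2p, 8q)
Step 1: at (1.5, -4), ∇φ = (3, -32) → (1.5, -4) − 0.2·(3, -32) = (0.9, 2.4)
Step 2: at (0.9, 2.4), ∇φ = (1.8, 19.2) → (0.9, 2.4) − 0.2·(1.8, 19.2) = (0.54, -1.44)
φ(0.54, -1.44) = 8.586

8.586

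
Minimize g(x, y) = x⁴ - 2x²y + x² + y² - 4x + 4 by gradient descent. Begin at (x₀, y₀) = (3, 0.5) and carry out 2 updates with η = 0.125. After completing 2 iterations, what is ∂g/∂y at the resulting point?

-460506.09375

∇g = (4x³ - 4xy + 2x - 4, -2x² + 2y)
Step 1: at (3, 0.5), ∇g = (104, -17) → (3, 0.5) − 0.125·(104, -17) = (-10, 2.625)
Step 2: at (-10, 2.625), ∇g = (-3919, -194.75) → (-10, 2.625) − 0.125·(-3919, -194.75) = (479.875, 26.96875)
∂g/∂y at (479.875, 26.96875) = -460506.09375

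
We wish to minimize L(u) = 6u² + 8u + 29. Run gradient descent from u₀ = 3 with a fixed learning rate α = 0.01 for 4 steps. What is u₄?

L′(u) = 12u + 8
u₁ = 3 − 0.01·44 = 2.56
u₂ = 2.56 − 0.01·38.72 = 2.1728
u₃ = 2.1728 − 0.01·34.0736 = 1.832064
u₄ = 1.832064 − 0.01·29.984768 = 1.53221632

1.53221632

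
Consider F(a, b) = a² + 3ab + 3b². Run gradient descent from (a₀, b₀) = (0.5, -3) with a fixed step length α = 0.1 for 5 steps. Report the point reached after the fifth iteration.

(1.33753, -0.717975)

∇F = (2a + 3b, 3a + 6b)
Step 1: at (0.5, -3), ∇F = (-8, -16.5) → (0.5, -3) − 0.1·(-8, -16.5) = (1.3, -1.35)
Step 2: at (1.3, -1.35), ∇F = (-1.45, -4.2) → (1.3, -1.35) − 0.1·(-1.45, -4.2) = (1.445, -0.93)
Step 3: at (1.445, -0.93), ∇F = (0.1, -1.245) → (1.445, -0.93) − 0.1·(0.1, -1.245) = (1.435, -0.8055)
Step 4: at (1.435, -0.8055), ∇F = (0.4535, -0.528) → (1.435, -0.8055) − 0.1·(0.4535, -0.528) = (1.38965, -0.7527)
Step 5: at (1.38965, -0.7527), ∇F = (0.5212, -0.34725) → (1.38965, -0.7527) − 0.1·(0.5212, -0.34725) = (1.33753, -0.717975)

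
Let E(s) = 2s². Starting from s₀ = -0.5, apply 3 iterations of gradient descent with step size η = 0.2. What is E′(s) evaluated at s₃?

-0.016

E′(s) = 4s
s₁ = -0.5 − 0.2·(-2) = -0.1
s₂ = -0.1 − 0.2·(-0.4) = -0.02
s₃ = -0.02 − 0.2·(-0.08) = -0.004
E′(s) at (-0.004) = -0.016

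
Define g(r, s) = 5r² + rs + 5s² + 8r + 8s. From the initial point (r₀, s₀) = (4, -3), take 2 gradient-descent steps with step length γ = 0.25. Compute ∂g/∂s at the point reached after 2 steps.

∇g = (10r + s + 8, r + 10s + 8)
(r₁, s₁) = (4, -3) − 0.25·(45, -18) = (-7.25, 1.5)
(r₂, s₂) = (-7.25, 1.5) − 0.25·(-63, 15.75) = (8.5, -2.4375)
∂g/∂s at (8.5, -2.4375) = -7.875

-7.875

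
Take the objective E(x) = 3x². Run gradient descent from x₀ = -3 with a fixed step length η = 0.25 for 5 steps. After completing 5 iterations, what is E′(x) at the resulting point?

E′(x) = 6x
Step 1: E′(-3) = -18; x₁ = -3 − 0.25·(-18) = 1.5
Step 2: E′(1.5) = 9; x₂ = 1.5 − 0.25·9 = -0.75
Step 3: E′(-0.75) = -4.5; x₃ = -0.75 − 0.25·(-4.5) = 0.375
Step 4: E′(0.375) = 2.25; x₄ = 0.375 − 0.25·2.25 = -0.1875
Step 5: E′(-0.1875) = -1.125; x₅ = -0.1875 − 0.25·(-1.125) = 0.09375
E′(x) at (0.09375) = 0.5625

0.5625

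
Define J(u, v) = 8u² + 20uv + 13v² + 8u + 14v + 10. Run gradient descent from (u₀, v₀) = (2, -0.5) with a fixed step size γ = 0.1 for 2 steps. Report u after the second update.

9

∇J = (16u + 20v + 8, 20u + 26v + 14)
Step 1: at (2, -0.5), ∇J = (30, 41) → (2, -0.5) − 0.1·(30, 41) = (-1, -4.6)
Step 2: at (-1, -4.6), ∇J = (-100, -125.6) → (-1, -4.6) − 0.1·(-100, -125.6) = (9, 7.96)
u = 9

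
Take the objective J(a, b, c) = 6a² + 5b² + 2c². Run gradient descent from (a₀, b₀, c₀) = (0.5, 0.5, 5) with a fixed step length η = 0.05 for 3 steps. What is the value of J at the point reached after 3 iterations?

13.13287525

∇J = (12a, 10b, 4c)
(a₁, b₁, c₁) = (0.5, 0.5, 5) − 0.05·(6, 5, 20) = (0.2, 0.25, 4)
(a₂, b₂, c₂) = (0.2, 0.25, 4) − 0.05·(2.4, 2.5, 16) = (0.08, 0.125, 3.2)
(a₃, b₃, c₃) = (0.08, 0.125, 3.2) − 0.05·(0.96, 1.25, 12.8) = (0.032, 0.0625, 2.56)
J(0.032, 0.0625, 2.56) = 13.13287525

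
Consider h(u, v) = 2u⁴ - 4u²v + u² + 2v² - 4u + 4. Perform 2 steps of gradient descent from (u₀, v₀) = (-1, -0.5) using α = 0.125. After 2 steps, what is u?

∇h = (8u³ - 8uv + 2u - 4, -4u² + 4v)
(u₁, v₁) = (-1, -0.5) − 0.125·(-18, -6) = (1.25, 0.25)
(u₂, v₂) = (1.25, 0.25) − 0.125·(11.625, -5.25) = (-0.203125, 0.90625)
u = -0.203125

-0.203125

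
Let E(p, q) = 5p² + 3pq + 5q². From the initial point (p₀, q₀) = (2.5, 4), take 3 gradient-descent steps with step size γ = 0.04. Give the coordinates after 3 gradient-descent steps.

∇E = (10p + 3q, 3p + 10q)
Step 1: at (2.5, 4), ∇E = (37, 47.5) → (2.5, 4) − 0.04·(37, 47.5) = (1.02, 2.1)
Step 2: at (1.02, 2.1), ∇E = (16.5, 24.06) → (1.02, 2.1) − 0.04·(16.5, 24.06) = (0.36, 1.1376)
Step 3: at (0.36, 1.1376), ∇E = (7.0128, 12.456) → (0.36, 1.1376) − 0.04·(7.0128, 12.456) = (0.079488, 0.63936)

(0.079488, 0.63936)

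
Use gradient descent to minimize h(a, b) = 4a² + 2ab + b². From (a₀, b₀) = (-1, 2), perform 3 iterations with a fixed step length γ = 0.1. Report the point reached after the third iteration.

∇h = (8a + 2b, 2a + 2b)
Step 1: at (-1, 2), ∇h = (-4, 2) → (-1, 2) − 0.1·(-4, 2) = (-0.6, 1.8)
Step 2: at (-0.6, 1.8), ∇h = (-1.2, 2.4) → (-0.6, 1.8) − 0.1·(-1.2, 2.4) = (-0.48, 1.56)
Step 3: at (-0.48, 1.56), ∇h = (-0.72, 2.16) → (-0.48, 1.56) − 0.1·(-0.72, 2.16) = (-0.408, 1.344)

(-0.408, 1.344)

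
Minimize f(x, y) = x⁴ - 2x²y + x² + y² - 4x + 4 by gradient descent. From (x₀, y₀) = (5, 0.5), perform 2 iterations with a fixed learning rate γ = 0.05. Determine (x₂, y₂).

(1523.1764, 41.859)

∇f = (4x³ - 4xy + 2x - 4, -2x² + 2y)
Step 1: at (5, 0.5), ∇f = (496, -49) → (5, 0.5) − 0.05·(496, -49) = (-19.8, 2.95)
Step 2: at (-19.8, 2.95), ∇f = (-30859.528, -778.18) → (-19.8, 2.95) − 0.05·(-30859.528, -778.18) = (1523.1764, 41.859)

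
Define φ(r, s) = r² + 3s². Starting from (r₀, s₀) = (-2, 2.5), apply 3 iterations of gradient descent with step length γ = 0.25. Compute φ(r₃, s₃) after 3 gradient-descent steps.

∇φ = (2r, 6s)
Step 1: at (-2, 2.5), ∇φ = (-4, 15) → (-2, 2.5) − 0.25·(-4, 15) = (-1, -1.25)
Step 2: at (-1, -1.25), ∇φ = (-2, -7.5) → (-1, -1.25) − 0.25·(-2, -7.5) = (-0.5, 0.625)
Step 3: at (-0.5, 0.625), ∇φ = (-1, 3.75) → (-0.5, 0.625) − 0.25·(-1, 3.75) = (-0.25, -0.3125)
φ(-0.25, -0.3125) = 0.35546875

0.35546875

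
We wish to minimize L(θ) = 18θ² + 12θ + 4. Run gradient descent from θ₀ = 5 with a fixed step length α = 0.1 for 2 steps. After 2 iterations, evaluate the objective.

23399.1712

L′(θ) = 36θ + 12
Step 1: L′(5) = 192; θ₁ = 5 − 0.1·192 = -14.2
Step 2: L′(-14.2) = -499.2; θ₂ = -14.2 − 0.1·(-499.2) = 35.72
L(35.72) = 23399.1712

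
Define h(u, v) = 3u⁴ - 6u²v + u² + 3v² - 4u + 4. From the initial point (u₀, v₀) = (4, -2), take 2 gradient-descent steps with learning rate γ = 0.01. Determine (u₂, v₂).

∇h = (12u³ - 12uv + 2u - 4, -6u² + 6v)
(u₁, v₁) = (4, -2) − 0.01·(868, -108) = (-4.68, -0.92)
(u₂, v₂) = (-4.68, -0.92) − 0.01·(-1295.065984, -136.9344) = (8.27065984, 0.449344)

(8.27065984, 0.449344)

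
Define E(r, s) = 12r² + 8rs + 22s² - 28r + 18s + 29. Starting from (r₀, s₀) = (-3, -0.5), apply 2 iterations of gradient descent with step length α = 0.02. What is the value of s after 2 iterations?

-0.2056

∇E = (24r + 8s - 28, 8r + 44s + 18)
Step 1: at (-3, -0.5), ∇E = (-104, -28) → (-3, -0.5) − 0.02·(-104, -28) = (-0.92, 0.06)
Step 2: at (-0.92, 0.06), ∇E = (-49.6, 13.28) → (-0.92, 0.06) − 0.02·(-49.6, 13.28) = (0.072, -0.2056)
s = -0.2056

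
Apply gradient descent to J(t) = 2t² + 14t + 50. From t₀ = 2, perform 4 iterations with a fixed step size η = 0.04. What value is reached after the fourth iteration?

-0.76170752

J′(t) = 4t + 14
Step 1: J′(2) = 22; t₁ = 2 − 0.04·22 = 1.12
Step 2: J′(1.12) = 18.48; t₂ = 1.12 − 0.04·18.48 = 0.3808
Step 3: J′(0.3808) = 15.5232; t₃ = 0.3808 − 0.04·15.5232 = -0.240128
Step 4: J′(-0.240128) = 13.039488; t₄ = -0.240128 − 0.04·13.039488 = -0.76170752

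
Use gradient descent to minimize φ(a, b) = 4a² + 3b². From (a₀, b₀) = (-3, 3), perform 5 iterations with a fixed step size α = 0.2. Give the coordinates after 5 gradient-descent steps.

(0.23328, -0.00096)

∇φ = (8a, 6b)
(a₁, b₁) = (-3, 3) − 0.2·(-24, 18) = (1.8, -0.6)
(a₂, b₂) = (1.8, -0.6) − 0.2·(14.4, -3.6) = (-1.08, 0.12)
(a₃, b₃) = (-1.08, 0.12) − 0.2·(-8.64, 0.72) = (0.648, -0.024)
(a₄, b₄) = (0.648, -0.024) − 0.2·(5.184, -0.144) = (-0.3888, 0.0048)
(a₅, b₅) = (-0.3888, 0.0048) − 0.2·(-3.1104, 0.0288) = (0.23328, -0.00096)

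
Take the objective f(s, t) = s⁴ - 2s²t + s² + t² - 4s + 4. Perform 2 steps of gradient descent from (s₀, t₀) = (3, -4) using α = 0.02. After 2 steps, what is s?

-0.02872832

∇f = (4s³ - 4st + 2s - 4, -2s² + 2t)
Step 1: at (3, -4), ∇f = (158, -26) → (3, -4) − 0.02·(158, -26) = (-0.16, -3.48)
Step 2: at (-0.16, -3.48), ∇f = (-6.563584, -7.0112) → (-0.16, -3.48) − 0.02·(-6.563584, -7.0112) = (-0.02872832, -3.339776)
s = -0.02872832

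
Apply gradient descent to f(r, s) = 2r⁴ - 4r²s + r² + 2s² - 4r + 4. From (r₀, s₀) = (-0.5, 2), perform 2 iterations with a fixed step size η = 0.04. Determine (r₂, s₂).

(-0.63039616, 1.498624)

∇f = (8r³ - 8rs + 2r - 4, -4r² + 4s)
(r₁, s₁) = (-0.5, 2) − 0.04·(2, 7) = (-0.58, 1.72)
(r₂, s₂) = (-0.58, 1.72) − 0.04·(1.259904, 5.5344) = (-0.63039616, 1.498624)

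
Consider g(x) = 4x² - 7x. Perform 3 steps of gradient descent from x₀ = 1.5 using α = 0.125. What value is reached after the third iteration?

0.875

g′(x) = 8x - 7
x₁ = 1.5 − 0.125·5 = 0.875
x₂ = 0.875 − 0.125·0 = 0.875
x₃ = 0.875 − 0.125·0 = 0.875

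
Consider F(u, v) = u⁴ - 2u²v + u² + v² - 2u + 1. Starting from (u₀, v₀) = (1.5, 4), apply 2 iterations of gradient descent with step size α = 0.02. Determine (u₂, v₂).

∇F = (4u³ - 4uv + 2u - 2, -2u² + 2v)
(u₁, v₁) = (1.5, 4) − 0.02·(-9.5, 3.5) = (1.69, 3.93)
(u₂, v₂) = (1.69, 3.93) − 0.02·(-5.879564, 2.1478) = (1.80759128, 3.887044)

(1.80759128, 3.887044)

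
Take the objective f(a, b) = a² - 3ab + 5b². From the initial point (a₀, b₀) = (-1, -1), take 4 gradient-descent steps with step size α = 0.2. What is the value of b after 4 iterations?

-1.408

∇f = (2a - 3b, -3a + 10b)
(a₁, b₁) = (-1, -1) − 0.2·(1, -7) = (-1.2, 0.4)
(a₂, b₂) = (-1.2, 0.4) − 0.2·(-3.6, 7.6) = (-0.48, -1.12)
(a₃, b₃) = (-0.48, -1.12) − 0.2·(2.4, -9.76) = (-0.96, 0.832)
(a₄, b₄) = (-0.96, 0.832) − 0.2·(-4.416, 11.2) = (-0.0768, -1.408)
b = -1.408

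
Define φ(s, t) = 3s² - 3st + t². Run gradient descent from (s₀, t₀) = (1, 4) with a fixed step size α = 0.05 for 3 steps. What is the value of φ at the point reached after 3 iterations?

∇φ = (6s - 3t, -3s + 2t)
(s₁, t₁) = (1, 4) − 0.05·(-6, 5) = (1.3, 3.75)
(s₂, t₂) = (1.3, 3.75) − 0.05·(-3.45, 3.6) = (1.4725, 3.57)
(s₃, t₃) = (1.4725, 3.57) − 0.05·(-1.875, 2.7225) = (1.56625, 3.433875)
φ(1.56625, 3.433875) = 3.015994546875

3.015994546875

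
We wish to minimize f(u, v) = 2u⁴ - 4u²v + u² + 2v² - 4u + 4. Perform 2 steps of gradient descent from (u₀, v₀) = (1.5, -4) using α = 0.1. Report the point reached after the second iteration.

(167.0632, 13.024)

∇f = (8u³ - 8uv + 2u - 4, -4u² + 4v)
(u₁, v₁) = (1.5, -4) − 0.1·(74, -25) = (-5.9, -1.5)
(u₂, v₂) = (-5.9, -1.5) − 0.1·(-1729.632, -145.24) = (167.0632, 13.024)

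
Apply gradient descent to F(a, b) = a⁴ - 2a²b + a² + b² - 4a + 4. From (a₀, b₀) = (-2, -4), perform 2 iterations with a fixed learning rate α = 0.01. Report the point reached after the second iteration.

(-0.93390592, -3.730432)

∇F = (4a³ - 4ab + 2a - 4, -2a² + 2b)
(a₁, b₁) = (-2, -4) − 0.01·(-72, -16) = (-1.28, -3.84)
(a₂, b₂) = (-1.28, -3.84) − 0.01·(-34.609408, -10.9568) = (-0.93390592, -3.730432)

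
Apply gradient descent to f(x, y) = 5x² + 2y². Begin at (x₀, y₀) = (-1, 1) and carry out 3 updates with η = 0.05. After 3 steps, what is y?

0.512

∇f = (10x, 4y)
(x₁, y₁) = (-1, 1) − 0.05·(-10, 4) = (-0.5, 0.8)
(x₂, y₂) = (-0.5, 0.8) − 0.05·(-5, 3.2) = (-0.25, 0.64)
(x₃, y₃) = (-0.25, 0.64) − 0.05·(-2.5, 2.56) = (-0.125, 0.512)
y = 0.512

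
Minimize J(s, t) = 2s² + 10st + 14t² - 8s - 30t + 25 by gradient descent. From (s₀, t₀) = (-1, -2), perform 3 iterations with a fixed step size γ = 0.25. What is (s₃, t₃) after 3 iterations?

(357, 992)

∇J = (4s + 10t - 8, 10s + 28t - 30)
(s₁, t₁) = (-1, -2) − 0.25·(-32, -96) = (7, 22)
(s₂, t₂) = (7, 22) − 0.25·(240, 656) = (-53, -142)
(s₃, t₃) = (-53, -142) − 0.25·(-1640, -4536) = (357, 992)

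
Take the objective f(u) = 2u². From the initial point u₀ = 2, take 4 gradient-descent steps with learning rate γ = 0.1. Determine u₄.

f′(u) = 4u
Step 1: f′(2) = 8; u₁ = 2 − 0.1·8 = 1.2
Step 2: f′(1.2) = 4.8; u₂ = 1.2 − 0.1·4.8 = 0.72
Step 3: f′(0.72) = 2.88; u₃ = 0.72 − 0.1·2.88 = 0.432
Step 4: f′(0.432) = 1.728; u₄ = 0.432 − 0.1·1.728 = 0.2592

0.2592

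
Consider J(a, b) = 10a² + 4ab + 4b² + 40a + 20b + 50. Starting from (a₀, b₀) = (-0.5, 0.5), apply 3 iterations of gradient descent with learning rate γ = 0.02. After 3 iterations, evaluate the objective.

∇J = (20a + 4b + 40, 4a + 8b + 20)
Step 1: at (-0.5, 0.5), ∇J = (32, 22) → (-0.5, 0.5) − 0.02·(32, 22) = (-1.14, 0.06)
Step 2: at (-1.14, 0.06), ∇J = (17.44, 15.92) → (-1.14, 0.06) − 0.02·(17.44, 15.92) = (-1.4888, -0.2584)
Step 3: at (-1.4888, -0.2584), ∇J = (9.1904, 11.9776) → (-1.4888, -0.2584) − 0.02·(9.1904, 11.9776) = (-1.672608, -0.497952)
J(-1.672608, -0.497952) = 5.43615398912

5.43615398912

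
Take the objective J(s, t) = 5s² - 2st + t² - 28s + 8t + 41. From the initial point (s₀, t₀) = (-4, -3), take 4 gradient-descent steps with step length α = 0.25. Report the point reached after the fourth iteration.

∇J = (10s - 2t - 28, -2s + 2t + 8)
Step 1: at (-4, -3), ∇J = (-62, 10) → (-4, -3) − 0.25·(-62, 10) = (11.5, -5.5)
Step 2: at (11.5, -5.5), ∇J = (98, -26) → (11.5, -5.5) − 0.25·(98, -26) = (-13, 1)
Step 3: at (-13, 1), ∇J = (-160, 36) → (-13, 1) − 0.25·(-160, 36) = (27, -8)
Step 4: at (27, -8), ∇J = (258, -62) → (27, -8) − 0.25·(258, -62) = (-37.5, 7.5)

(-37.5, 7.5)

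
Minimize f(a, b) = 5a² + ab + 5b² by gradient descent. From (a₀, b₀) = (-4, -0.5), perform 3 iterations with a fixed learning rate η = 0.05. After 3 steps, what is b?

0.086125

∇f = (10a + b, a + 10b)
(a₁, b₁) = (-4, -0.5) − 0.05·(-40.5, -9) = (-1.975, -0.05)
(a₂, b₂) = (-1.975, -0.05) − 0.05·(-19.8, -2.475) = (-0.985, 0.07375)
(a₃, b₃) = (-0.985, 0.07375) − 0.05·(-9.77625, -0.2475) = (-0.4961875, 0.086125)
b = 0.086125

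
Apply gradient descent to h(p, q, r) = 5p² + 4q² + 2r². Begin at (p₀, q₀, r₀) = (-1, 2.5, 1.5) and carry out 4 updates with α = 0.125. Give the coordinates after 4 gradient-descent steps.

(-0.00390625, 0, 0.09375)

∇h = (10p, 8q, 4r)
Step 1: at (-1, 2.5, 1.5), ∇h = (-10, 20, 6) → (-1, 2.5, 1.5) − 0.125·(-10, 20, 6) = (0.25, 0, 0.75)
Step 2: at (0.25, 0, 0.75), ∇h = (2.5, 0, 3) → (0.25, 0, 0.75) − 0.125·(2.5, 0, 3) = (-0.0625, 0, 0.375)
Step 3: at (-0.0625, 0, 0.375), ∇h = (-0.625, 0, 1.5) → (-0.0625, 0, 0.375) − 0.125·(-0.625, 0, 1.5) = (0.015625, 0, 0.1875)
Step 4: at (0.015625, 0, 0.1875), ∇h = (0.15625, 0, 0.75) → (0.015625, 0, 0.1875) − 0.125·(0.15625, 0, 0.75) = (-0.00390625, 0, 0.09375)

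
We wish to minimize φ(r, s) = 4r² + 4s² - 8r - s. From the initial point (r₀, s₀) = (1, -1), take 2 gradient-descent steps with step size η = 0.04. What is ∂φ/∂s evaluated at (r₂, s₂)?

∇φ = (8r - 8, 8s - 1)
Step 1: at (1, -1), ∇φ = (0, -9) → (1, -1) − 0.04·(0, -9) = (1, -0.64)
Step 2: at (1, -0.64), ∇φ = (0, -6.12) → (1, -0.64) − 0.04·(0, -6.12) = (1, -0.3952)
∂φ/∂s at (1, -0.3952) = -4.1616

-4.1616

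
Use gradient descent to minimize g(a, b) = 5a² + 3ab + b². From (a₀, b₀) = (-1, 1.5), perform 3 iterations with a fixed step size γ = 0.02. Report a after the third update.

-0.731204

∇g = (10a + 3b, 3a + 2b)
Step 1: at (-1, 1.5), ∇g = (-5.5, 0) → (-1, 1.5) − 0.02·(-5.5, 0) = (-0.89, 1.5)
Step 2: at (-0.89, 1.5), ∇g = (-4.4, 0.33) → (-0.89, 1.5) − 0.02·(-4.4, 0.33) = (-0.802, 1.4934)
Step 3: at (-0.802, 1.4934), ∇g = (-3.5398, 0.5808) → (-0.802, 1.4934) − 0.02·(-3.5398, 0.5808) = (-0.731204, 1.481784)
a = -0.731204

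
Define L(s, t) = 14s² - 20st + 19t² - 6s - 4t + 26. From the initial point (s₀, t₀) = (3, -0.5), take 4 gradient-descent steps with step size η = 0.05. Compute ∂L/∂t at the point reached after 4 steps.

∇L = (28s - 20t - 6, -20s + 38t - 4)
(s₁, t₁) = (3, -0.5) − 0.05·(88, -83) = (-1.4, 3.65)
(s₂, t₂) = (-1.4, 3.65) − 0.05·(-118.2, 162.7) = (4.51, -4.485)
(s₃, t₃) = (4.51, -4.485) − 0.05·(209.98, -264.63) = (-5.989, 8.7465)
(s₄, t₄) = (-5.989, 8.7465) − 0.05·(-348.622, 448.147) = (11.4421, -13.66085)
∂L/∂t at (11.4421, -13.66085) = -751.9543

-751.9543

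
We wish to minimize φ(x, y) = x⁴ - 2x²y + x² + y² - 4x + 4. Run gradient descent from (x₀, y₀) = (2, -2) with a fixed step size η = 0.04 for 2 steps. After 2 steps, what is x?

0.21406208

∇φ = (4x³ - 4xy + 2x - 4, -2x² + 2y)
Step 1: at (2, -2), ∇φ = (48, -12) → (2, -2) − 0.04·(48, -12) = (0.08, -1.52)
Step 2: at (0.08, -1.52), ∇φ = (-3.351552, -3.0528) → (0.08, -1.52) − 0.04·(-3.351552, -3.0528) = (0.21406208, -1.397888)
x = 0.21406208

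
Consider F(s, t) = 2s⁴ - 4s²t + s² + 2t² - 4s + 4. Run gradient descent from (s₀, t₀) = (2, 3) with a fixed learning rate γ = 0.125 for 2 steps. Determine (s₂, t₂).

(0.5, 1.75)

∇F = (8s³ - 8st + 2s - 4, -4s² + 4t)
Step 1: at (2, 3), ∇F = (16, -4) → (2, 3) − 0.125·(16, -4) = (0, 3.5)
Step 2: at (0, 3.5), ∇F = (-4, 14) → (0, 3.5) − 0.125·(-4, 14) = (0.5, 1.75)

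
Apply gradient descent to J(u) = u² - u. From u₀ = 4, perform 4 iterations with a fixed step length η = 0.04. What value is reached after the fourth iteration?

3.00737536

J′(u) = 2u - 1
u₁ = 4 − 0.04·7 = 3.72
u₂ = 3.72 − 0.04·6.44 = 3.4624
u₃ = 3.4624 − 0.04·5.9248 = 3.225408
u₄ = 3.225408 − 0.04·5.450816 = 3.00737536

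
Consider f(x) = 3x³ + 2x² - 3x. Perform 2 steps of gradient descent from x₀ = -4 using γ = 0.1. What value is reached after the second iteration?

-254.625

f′(x) = 9x² + 4x - 3
Step 1: f′(-4) = 125; x₁ = -4 − 0.1·125 = -16.5
Step 2: f′(-16.5) = 2381.25; x₂ = -16.5 − 0.1·2381.25 = -254.625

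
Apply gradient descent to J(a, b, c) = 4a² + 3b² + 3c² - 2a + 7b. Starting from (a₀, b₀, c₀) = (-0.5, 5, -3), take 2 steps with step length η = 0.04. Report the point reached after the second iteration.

∇J = (8a - 2, 6b + 7, 6c)
(a₁, b₁, c₁) = (-0.5, 5, -3) − 0.04·(-6, 37, -18) = (-0.26, 3.52, -2.28)
(a₂, b₂, c₂) = (-0.26, 3.52, -2.28) − 0.04·(-4.08, 28.12, -13.68) = (-0.0968, 2.3952, -1.7328)

(-0.0968, 2.3952, -1.7328)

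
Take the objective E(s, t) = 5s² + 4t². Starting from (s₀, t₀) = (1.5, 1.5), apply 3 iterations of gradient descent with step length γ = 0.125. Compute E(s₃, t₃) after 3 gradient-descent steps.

∇E = (10s, 8t)
(s₁, t₁) = (1.5, 1.5) − 0.125·(15, 12) = (-0.375, 0)
(s₂, t₂) = (-0.375, 0) − 0.125·(-3.75, 0) = (0.09375, 0)
(s₃, t₃) = (0.09375, 0) − 0.125·(0.9375, 0) = (-0.0234375, 0)
E(-0.0234375, 0) = 0.00274658203125

0.00274658203125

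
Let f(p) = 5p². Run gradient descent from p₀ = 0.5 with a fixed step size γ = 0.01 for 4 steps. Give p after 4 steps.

0.32805

f′(p) = 10p
p₁ = 0.5 − 0.01·5 = 0.45
p₂ = 0.45 − 0.01·4.5 = 0.405
p₃ = 0.405 − 0.01·4.05 = 0.3645
p₄ = 0.3645 − 0.01·3.645 = 0.32805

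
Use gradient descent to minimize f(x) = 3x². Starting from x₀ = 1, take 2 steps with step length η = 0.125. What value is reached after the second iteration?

f′(x) = 6x
x₁ = 1 − 0.125·6 = 0.25
x₂ = 0.25 − 0.125·1.5 = 0.0625

0.0625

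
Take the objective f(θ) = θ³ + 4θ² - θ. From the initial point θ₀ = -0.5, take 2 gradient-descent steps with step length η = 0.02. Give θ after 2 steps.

-0.3389335

f′(θ) = 3θ² + 8θ - 1
Step 1: f′(-0.5) = -4.25; θ₁ = -0.5 − 0.02·(-4.25) = -0.415
Step 2: f′(-0.415) = -3.803325; θ₂ = -0.415 − 0.02·(-3.803325) = -0.3389335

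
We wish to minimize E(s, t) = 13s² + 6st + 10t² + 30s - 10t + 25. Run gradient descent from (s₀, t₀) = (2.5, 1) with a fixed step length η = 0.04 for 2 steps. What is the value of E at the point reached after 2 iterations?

0.66557504

∇E = (26s + 6t + 30, 6s + 20t - 10)
Step 1: at (2.5, 1), ∇E = (101, 25) → (2.5, 1) − 0.04·(101, 25) = (-1.54, 0)
Step 2: at (-1.54, 0), ∇E = (-10.04, -19.24) → (-1.54, 0) − 0.04·(-10.04, -19.24) = (-1.1384, 0.7696)
E(-1.1384, 0.7696) = 0.66557504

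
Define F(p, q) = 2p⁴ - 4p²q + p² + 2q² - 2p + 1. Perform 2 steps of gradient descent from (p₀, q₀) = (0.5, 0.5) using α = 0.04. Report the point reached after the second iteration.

∇F = (8p³ - 8pq + 2p - 2, -4p² + 4q)
(p₁, q₁) = (0.5, 0.5) − 0.04·(-2, 1) = (0.58, 0.46)
(p₂, q₂) = (0.58, 0.46) − 0.04·(-1.413504, 0.4944) = (0.63654016, 0.440224)

(0.63654016, 0.440224)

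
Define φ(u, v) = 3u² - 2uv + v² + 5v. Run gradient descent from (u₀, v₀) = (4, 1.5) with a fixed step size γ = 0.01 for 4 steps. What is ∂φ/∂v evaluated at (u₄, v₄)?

∇φ = (6u - 2v, -2u + 2v + 5)
Step 1: at (4, 1.5), ∇φ = (21, 0) → (4, 1.5) − 0.01·(21, 0) = (3.79, 1.5)
Step 2: at (3.79, 1.5), ∇φ = (19.74, 0.42) → (3.79, 1.5) − 0.01·(19.74, 0.42) = (3.5926, 1.4958)
Step 3: at (3.5926, 1.4958), ∇φ = (18.564, 0.8064) → (3.5926, 1.4958) − 0.01·(18.564, 0.8064) = (3.40696, 1.487736)
Step 4: at (3.40696, 1.487736), ∇φ = (17.466288, 1.161552) → (3.40696, 1.487736) − 0.01·(17.466288, 1.161552) = (3.23229712, 1.47612048)
∂φ/∂v at (3.23229712, 1.47612048) = 1.48764672

1.48764672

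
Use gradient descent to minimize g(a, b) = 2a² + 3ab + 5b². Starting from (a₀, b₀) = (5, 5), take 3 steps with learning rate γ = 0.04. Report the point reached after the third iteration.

(2.17728, 0.27648)

∇g = (4a + 3b, 3a + 10b)
(a₁, b₁) = (5, 5) − 0.04·(35, 65) = (3.6, 2.4)
(a₂, b₂) = (3.6, 2.4) − 0.04·(21.6, 34.8) = (2.736, 1.008)
(a₃, b₃) = (2.736, 1.008) − 0.04·(13.968, 18.288) = (2.17728, 0.27648)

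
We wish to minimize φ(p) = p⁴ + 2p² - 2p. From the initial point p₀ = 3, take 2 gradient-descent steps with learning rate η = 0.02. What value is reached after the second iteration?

0.60782848

φ′(p) = 4p³ + 4p - 2
p₁ = 3 − 0.02·118 = 0.64
p₂ = 0.64 − 0.02·1.608576 = 0.60782848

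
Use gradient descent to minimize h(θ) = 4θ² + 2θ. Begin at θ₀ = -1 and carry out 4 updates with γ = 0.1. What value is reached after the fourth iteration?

-0.2512

h′(θ) = 8θ + 2
Step 1: h′(-1) = -6; θ₁ = -1 − 0.1·(-6) = -0.4
Step 2: h′(-0.4) = -1.2; θ₂ = -0.4 − 0.1·(-1.2) = -0.28
Step 3: h′(-0.28) = -0.24; θ₃ = -0.28 − 0.1·(-0.24) = -0.256
Step 4: h′(-0.256) = -0.048; θ₄ = -0.256 − 0.1·(-0.048) = -0.2512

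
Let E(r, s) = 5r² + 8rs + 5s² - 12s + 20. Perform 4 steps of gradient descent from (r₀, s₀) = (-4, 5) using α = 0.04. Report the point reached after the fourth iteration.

(-3.74023168, 4.4089472)

∇E = (10r + 8s, 8r + 10s - 12)
Step 1: at (-4, 5), ∇E = (0, 6) → (-4, 5) − 0.04·(0, 6) = (-4, 4.76)
Step 2: at (-4, 4.76), ∇E = (-1.92, 3.6) → (-4, 4.76) − 0.04·(-1.92, 3.6) = (-3.9232, 4.616)
Step 3: at (-3.9232, 4.616), ∇E = (-2.304, 2.7744) → (-3.9232, 4.616) − 0.04·(-2.304, 2.7744) = (-3.83104, 4.505024)
Step 4: at (-3.83104, 4.505024), ∇E = (-2.270208, 2.40192) → (-3.83104, 4.505024) − 0.04·(-2.270208, 2.40192) = (-3.74023168, 4.4089472)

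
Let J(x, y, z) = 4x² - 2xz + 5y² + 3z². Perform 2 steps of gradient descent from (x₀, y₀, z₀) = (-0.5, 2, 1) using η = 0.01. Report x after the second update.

∇J = (8x - 2z, 10y, -2x + 6z)
(x₁, y₁, z₁) = (-0.5, 2, 1) − 0.01·(-6, 20, 7) = (-0.44, 1.8, 0.93)
(x₂, y₂, z₂) = (-0.44, 1.8, 0.93) − 0.01·(-5.38, 18, 6.46) = (-0.3862, 1.62, 0.8654)
x = -0.3862

-0.3862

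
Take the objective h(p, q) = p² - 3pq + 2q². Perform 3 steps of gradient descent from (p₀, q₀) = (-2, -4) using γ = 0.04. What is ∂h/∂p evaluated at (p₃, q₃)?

∇h = (2p - 3q, -3p + 4q)
(p₁, q₁) = (-2, -4) − 0.04·(8, -10) = (-2.32, -3.6)
(p₂, q₂) = (-2.32, -3.6) − 0.04·(6.16, -7.44) = (-2.5664, -3.3024)
(p₃, q₃) = (-2.5664, -3.3024) − 0.04·(4.7744, -5.5104) = (-2.757376, -3.081984)
∂h/∂p at (-2.757376, -3.081984) = 3.7312

3.7312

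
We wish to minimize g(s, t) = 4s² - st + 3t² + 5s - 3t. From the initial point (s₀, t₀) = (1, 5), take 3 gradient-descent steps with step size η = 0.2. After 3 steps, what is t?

0.36

∇g = (8s - t + 5, -s + 6t - 3)
(s₁, t₁) = (1, 5) − 0.2·(8, 26) = (-0.6, -0.2)
(s₂, t₂) = (-0.6, -0.2) − 0.2·(0.4, -3.6) = (-0.68, 0.52)
(s₃, t₃) = (-0.68, 0.52) − 0.2·(-0.96, 0.8) = (-0.488, 0.36)
t = 0.36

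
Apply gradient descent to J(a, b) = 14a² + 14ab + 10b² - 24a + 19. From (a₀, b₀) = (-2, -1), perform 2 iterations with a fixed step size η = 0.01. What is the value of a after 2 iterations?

∇J = (28a + 14b - 24, 14a + 20b)
Step 1: at (-2, -1), ∇J = (-94, -48) → (-2, -1) − 0.01·(-94, -48) = (-1.06, -0.52)
Step 2: at (-1.06, -0.52), ∇J = (-60.96, -25.24) → (-1.06, -0.52) − 0.01·(-60.96, -25.24) = (-0.4504, -0.2676)
a = -0.4504

-0.4504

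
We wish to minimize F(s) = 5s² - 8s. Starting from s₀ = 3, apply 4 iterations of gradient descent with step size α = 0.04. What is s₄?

F′(s) = 10s - 8
Step 1: F′(3) = 22; s₁ = 3 − 0.04·22 = 2.12
Step 2: F′(2.12) = 13.2; s₂ = 2.12 − 0.04·13.2 = 1.592
Step 3: F′(1.592) = 7.92; s₃ = 1.592 − 0.04·7.92 = 1.2752
Step 4: F′(1.2752) = 4.752; s₄ = 1.2752 − 0.04·4.752 = 1.08512

1.08512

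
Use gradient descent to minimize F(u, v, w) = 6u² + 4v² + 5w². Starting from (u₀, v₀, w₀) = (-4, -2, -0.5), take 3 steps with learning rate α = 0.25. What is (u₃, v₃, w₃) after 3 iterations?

(32, 2, 1.6875)

∇F = (12u, 8v, 10w)
Step 1: at (-4, -2, -0.5), ∇F = (-48, -16, -5) → (-4, -2, -0.5) − 0.25·(-48, -16, -5) = (8, 2, 0.75)
Step 2: at (8, 2, 0.75), ∇F = (96, 16, 7.5) → (8, 2, 0.75) − 0.25·(96, 16, 7.5) = (-16, -2, -1.125)
Step 3: at (-16, -2, -1.125), ∇F = (-192, -16, -11.25) → (-16, -2, -1.125) − 0.25·(-192, -16, -11.25) = (32, 2, 1.6875)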